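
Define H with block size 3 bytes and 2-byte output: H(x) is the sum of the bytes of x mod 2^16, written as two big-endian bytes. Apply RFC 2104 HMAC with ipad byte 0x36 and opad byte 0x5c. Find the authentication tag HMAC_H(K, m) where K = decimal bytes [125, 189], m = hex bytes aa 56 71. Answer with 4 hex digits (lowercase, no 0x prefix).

01dd

Key decimal bytes [125, 189] = 7d bd is 2 bytes ≤ B = 3; zero-pad to 3 bytes: K' = 7d bd 00.
K' ⊕ ipad = 4b 8b 36.  K' ⊕ opad = 21 e1 5c.
Inner input = (K'⊕ipad) ∥ m = 4b 8b 36 ∥ aa 56 71.
Inner hash: sum = 75+139+54+170+86+113 = 637 → 02 7d.
Outer input = (K'⊕opad) ∥ inner = 21 e1 5c ∥ 02 7d.
Outer hash (tag): sum = 33+225+92+2+125 = 477 → 01 dd.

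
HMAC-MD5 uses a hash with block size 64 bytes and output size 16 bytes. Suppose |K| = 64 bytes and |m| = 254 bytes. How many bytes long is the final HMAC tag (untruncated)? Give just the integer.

16

The tag is one MD5 digest: 16 bytes.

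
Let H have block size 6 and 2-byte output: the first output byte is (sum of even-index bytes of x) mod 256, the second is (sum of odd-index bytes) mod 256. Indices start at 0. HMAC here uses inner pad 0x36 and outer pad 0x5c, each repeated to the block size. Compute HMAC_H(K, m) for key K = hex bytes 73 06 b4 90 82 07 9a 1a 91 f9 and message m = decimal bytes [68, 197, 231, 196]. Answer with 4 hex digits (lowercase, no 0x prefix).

b91f

Key hex bytes 73 06 b4 90 82 07 9a 1a 91 f9 is 10 bytes > B = 6, so hash it first: H(key) = d4 b0, then zero-pad to 6 bytes: K' = d4 b0 00 00 00 00.
K' ⊕ ipad = e2 86 36 36 36 36.  K' ⊕ opad = 88 ec 5c 5c 5c 5c.
Inner input = (K'⊕ipad) ∥ m = e2 86 36 36 36 36 ∥ 44 c5 e7 c4.
Inner hash: even-index sum = 633 mod 256 = 121; odd-index sum = 635 mod 256 = 123 → 79 7b.
Outer input = (K'⊕opad) ∥ inner = 88 ec 5c 5c 5c 5c ∥ 79 7b.
Outer hash (tag): even-index sum = 441 mod 256 = 185; odd-index sum = 543 mod 256 = 31 → b9 1f.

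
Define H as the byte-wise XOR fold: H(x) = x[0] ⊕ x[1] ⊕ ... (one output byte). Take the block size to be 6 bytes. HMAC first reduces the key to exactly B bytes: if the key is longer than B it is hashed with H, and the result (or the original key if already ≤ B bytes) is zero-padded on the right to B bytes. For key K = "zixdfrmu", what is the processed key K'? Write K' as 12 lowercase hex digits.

|K| = 8 > B = 6, so first hash the key.
H(K): XOR 7a⊕69⊕78⊕64⊕66⊕72⊕6d⊕75 = 03.
Zero-pad H(K) = 03 to 6 bytes: K' = 03 00 00 00 00 00.

030000000000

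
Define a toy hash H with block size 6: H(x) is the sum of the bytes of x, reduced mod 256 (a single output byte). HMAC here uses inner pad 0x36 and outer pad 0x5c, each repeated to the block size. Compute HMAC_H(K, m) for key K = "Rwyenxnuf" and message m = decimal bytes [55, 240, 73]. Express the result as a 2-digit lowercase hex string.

b4

Key "Rwyenxnuf" = 52 77 79 65 6e 78 6e 75 66 is 9 bytes > B = 6, so hash it first: H(key) = d6, then zero-pad to 6 bytes: K' = d6 00 00 00 00 00.
K' ⊕ ipad = e0 36 36 36 36 36.  K' ⊕ opad = 8a 5c 5c 5c 5c 5c.
Inner input = (K'⊕ipad) ∥ m = e0 36 36 36 36 36 ∥ 37 f0 49.
Inner hash: sum = 224+54+54+54+54+54+55+240+73 = 862; mod 256 = 94 → 5e.
Outer input = (K'⊕opad) ∥ inner = 8a 5c 5c 5c 5c 5c ∥ 5e.
Outer hash (tag): sum = 138+92+92+92+92+92+94 = 692; mod 256 = 180 → b4.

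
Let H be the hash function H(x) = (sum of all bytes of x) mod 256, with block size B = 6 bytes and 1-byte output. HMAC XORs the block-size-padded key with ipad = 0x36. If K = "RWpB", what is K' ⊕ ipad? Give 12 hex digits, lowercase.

Key "RWpB" = 52 57 70 42 is 4 bytes ≤ B = 6; zero-pad to 6 bytes: K' = 52 57 70 42 00 00.
XOR each byte with 0x36: 52⊕36=64, 57⊕36=61, 70⊕36=46, 42⊕36=74, 00⊕36=36, 00⊕36=36.

646146743636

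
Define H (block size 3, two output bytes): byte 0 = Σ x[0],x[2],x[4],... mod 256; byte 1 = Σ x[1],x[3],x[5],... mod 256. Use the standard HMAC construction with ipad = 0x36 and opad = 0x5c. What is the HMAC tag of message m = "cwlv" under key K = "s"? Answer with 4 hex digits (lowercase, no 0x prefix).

Key "s" = 73 is 1 byte ≤ B = 3; zero-pad to 3 bytes: K' = 73 00 00.
K' ⊕ ipad = 45 36 36.  K' ⊕ opad = 2f 5c 5c.
Inner input = (K'⊕ipad) ∥ m = 45 36 36 ∥ 63 77 6c 76.
Inner hash: even-index sum = 360 mod 256 = 104; odd-index sum = 261 mod 256 = 5 → 68 05.
Outer input = (K'⊕opad) ∥ inner = 2f 5c 5c ∥ 68 05.
Outer hash (tag): even-index sum = 144 mod 256 = 144; odd-index sum = 196 mod 256 = 196 → 90 c4.

90c4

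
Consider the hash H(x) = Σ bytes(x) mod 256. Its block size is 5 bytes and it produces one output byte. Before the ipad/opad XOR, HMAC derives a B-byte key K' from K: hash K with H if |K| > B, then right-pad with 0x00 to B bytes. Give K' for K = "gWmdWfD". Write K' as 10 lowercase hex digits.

9000000000

|K| = 7 > B = 5, so first hash the key.
H(K): sum = 103+87+109+100+87+102+68 = 656; mod 256 = 144 → 90.
Zero-pad H(K) = 90 to 5 bytes: K' = 90 00 00 00 00.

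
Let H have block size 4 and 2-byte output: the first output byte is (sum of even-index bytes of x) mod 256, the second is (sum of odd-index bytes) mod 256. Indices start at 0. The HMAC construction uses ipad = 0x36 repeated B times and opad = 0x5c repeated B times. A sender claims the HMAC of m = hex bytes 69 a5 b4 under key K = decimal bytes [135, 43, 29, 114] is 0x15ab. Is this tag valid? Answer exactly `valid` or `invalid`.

Key decimal bytes [135, 43, 29, 114] = 87 2b 1d 72 is exactly B = 4 bytes: K' = 87 2b 1d 72.
K' ⊕ ipad = b1 1d 2b 44; K' ⊕ opad = db 77 41 2e.
Inner hash: even-index sum = 505 mod 256 = 249; odd-index sum = 262 mod 256 = 6 → f9 06.
Outer hash (recomputed tag): even-index sum = 533 mod 256 = 21; odd-index sum = 171 mod 256 = 171 → 15 ab.
Recomputed tag = 15ab; claimed = 15ab → match.

valid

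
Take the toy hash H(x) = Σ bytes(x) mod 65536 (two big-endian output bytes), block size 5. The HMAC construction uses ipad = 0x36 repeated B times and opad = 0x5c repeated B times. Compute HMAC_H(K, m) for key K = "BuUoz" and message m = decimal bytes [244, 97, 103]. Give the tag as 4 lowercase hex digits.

Key "BuUoz" = 42 75 55 6f 7a is exactly B = 5 bytes: K' = 42 75 55 6f 7a.
K' ⊕ ipad = 74 43 63 59 4c.  K' ⊕ opad = 1e 29 09 33 26.
Inner input = (K'⊕ipad) ∥ m = 74 43 63 59 4c ∥ f4 61 67.
Inner hash: sum = 116+67+99+89+76+244+97+103 = 891 → 03 7b.
Outer input = (K'⊕opad) ∥ inner = 1e 29 09 33 26 ∥ 03 7b.
Outer hash (tag): sum = 30+41+9+51+38+3+123 = 295 → 01 27.

0127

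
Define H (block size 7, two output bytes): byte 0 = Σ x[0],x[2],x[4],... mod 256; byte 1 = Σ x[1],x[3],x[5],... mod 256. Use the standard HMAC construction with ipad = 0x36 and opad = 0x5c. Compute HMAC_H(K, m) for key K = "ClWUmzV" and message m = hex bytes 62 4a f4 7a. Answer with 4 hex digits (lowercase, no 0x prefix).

Key "ClWUmzV" = 43 6c 57 55 6d 7a 56 is exactly B = 7 bytes: K' = 43 6c 57 55 6d 7a 56.
K' ⊕ ipad = 75 5a 61 63 5b 4c 60.  K' ⊕ opad = 1f 30 0b 09 31 26 0a.
Inner input = (K'⊕ipad) ∥ m = 75 5a 61 63 5b 4c 60 ∥ 62 4a f4 7a.
Inner hash: even-index sum = 597 mod 256 = 85; odd-index sum = 607 mod 256 = 95 → 55 5f.
Outer input = (K'⊕opad) ∥ inner = 1f 30 0b 09 31 26 0a ∥ 55 5f.
Outer hash (tag): even-index sum = 196 mod 256 = 196; odd-index sum = 180 mod 256 = 180 → c4 b4.

c4b4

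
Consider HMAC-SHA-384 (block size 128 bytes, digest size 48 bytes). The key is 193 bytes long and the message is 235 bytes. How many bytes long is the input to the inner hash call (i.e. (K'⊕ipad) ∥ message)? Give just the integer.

363

Key is 193 > 128 bytes, so it is hashed to 48 bytes then zero-padded to 128: |K'| = 128.
Inner input = (K'⊕ipad) ∥ m → 128 + 235 = 363 bytes.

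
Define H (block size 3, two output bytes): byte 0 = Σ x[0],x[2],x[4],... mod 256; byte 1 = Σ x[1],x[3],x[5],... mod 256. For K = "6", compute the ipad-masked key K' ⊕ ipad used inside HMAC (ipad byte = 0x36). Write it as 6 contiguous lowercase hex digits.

003636

Key "6" = 36 is 1 byte ≤ B = 3; zero-pad to 3 bytes: K' = 36 00 00.
XOR each byte with 0x36: 36⊕36=00, 00⊕36=36, 00⊕36=36.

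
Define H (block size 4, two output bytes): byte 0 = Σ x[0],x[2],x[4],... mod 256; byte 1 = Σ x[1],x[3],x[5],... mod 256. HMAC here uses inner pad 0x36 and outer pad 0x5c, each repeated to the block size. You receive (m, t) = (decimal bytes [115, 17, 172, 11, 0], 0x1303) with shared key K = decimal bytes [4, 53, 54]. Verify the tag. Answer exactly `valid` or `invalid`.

Key decimal bytes [4, 53, 54] = 04 35 36 is 3 bytes ≤ B = 4; zero-pad to 4 bytes: K' = 04 35 36 00.
K' ⊕ ipad = 32 03 00 36; K' ⊕ opad = 58 69 6a 5c.
Inner hash: even-index sum = 337 mod 256 = 81; odd-index sum = 85 mod 256 = 85 → 51 55.
Outer hash (recomputed tag): even-index sum = 275 mod 256 = 19; odd-index sum = 282 mod 256 = 26 → 13 1a.
Recomputed tag = 131a; claimed = 1303 → mismatch.

invalid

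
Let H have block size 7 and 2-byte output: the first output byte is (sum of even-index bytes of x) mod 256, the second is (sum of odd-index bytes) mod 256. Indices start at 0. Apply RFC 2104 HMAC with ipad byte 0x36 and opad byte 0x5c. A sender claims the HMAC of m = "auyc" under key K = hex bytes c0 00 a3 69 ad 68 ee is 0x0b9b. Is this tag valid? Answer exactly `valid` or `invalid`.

valid

Key hex bytes c0 00 a3 69 ad 68 ee is exactly B = 7 bytes: K' = c0 00 a3 69 ad 68 ee.
K' ⊕ ipad = f6 36 95 5f 9b 5e d8; K' ⊕ opad = 9c 5c ff 35 f1 34 b2.
Inner hash: even-index sum = 982 mod 256 = 214; odd-index sum = 461 mod 256 = 205 → d6 cd.
Outer hash (recomputed tag): even-index sum = 1035 mod 256 = 11; odd-index sum = 411 mod 256 = 155 → 0b 9b.
Recomputed tag = 0b9b; claimed = 0b9b → match.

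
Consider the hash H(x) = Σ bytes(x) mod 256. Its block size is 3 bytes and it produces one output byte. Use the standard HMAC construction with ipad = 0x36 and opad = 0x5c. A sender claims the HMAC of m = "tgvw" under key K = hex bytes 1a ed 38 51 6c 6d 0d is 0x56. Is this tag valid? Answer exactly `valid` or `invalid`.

Key hex bytes 1a ed 38 51 6c 6d 0d is 7 bytes > B = 3, so hash it first: H(key) = 76, then zero-pad to 3 bytes: K' = 76 00 00.
K' ⊕ ipad = 40 36 36; K' ⊕ opad = 2a 5c 5c.
Inner hash: sum = 64+54+54+116+103+118+119 = 628; mod 256 = 116 → 74.
Outer hash (recomputed tag): sum = 42+92+92+116 = 342; mod 256 = 86 → 56.
Recomputed tag = 56; claimed = 56 → match.

valid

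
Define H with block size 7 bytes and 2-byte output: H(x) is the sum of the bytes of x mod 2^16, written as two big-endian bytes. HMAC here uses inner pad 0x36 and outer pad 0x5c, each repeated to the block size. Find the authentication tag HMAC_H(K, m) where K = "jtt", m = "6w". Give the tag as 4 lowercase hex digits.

Key "jtt" = 6a 74 74 is 3 bytes ≤ B = 7; zero-pad to 7 bytes: K' = 6a 74 74 00 00 00 00.
K' ⊕ ipad = 5c 42 42 36 36 36 36.  K' ⊕ opad = 36 28 28 5c 5c 5c 5c.
Inner input = (K'⊕ipad) ∥ m = 5c 42 42 36 36 36 36 ∥ 36 77.
Inner hash: sum = 92+66+66+54+54+54+54+54+119 = 613 → 02 65.
Outer input = (K'⊕opad) ∥ inner = 36 28 28 5c 5c 5c 5c ∥ 02 65.
Outer hash (tag): sum = 54+40+40+92+92+92+92+2+101 = 605 → 02 5d.

025d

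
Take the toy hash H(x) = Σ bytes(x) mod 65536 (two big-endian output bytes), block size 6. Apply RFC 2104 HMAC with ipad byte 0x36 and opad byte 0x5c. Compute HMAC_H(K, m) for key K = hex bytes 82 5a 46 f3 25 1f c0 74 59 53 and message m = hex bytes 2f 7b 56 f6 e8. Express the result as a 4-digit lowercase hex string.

0327

Key hex bytes 82 5a 46 f3 25 1f c0 74 59 53 is 10 bytes > B = 6, so hash it first: H(key) = 04 39, then zero-pad to 6 bytes: K' = 04 39 00 00 00 00.
K' ⊕ ipad = 32 0f 36 36 36 36.  K' ⊕ opad = 58 65 5c 5c 5c 5c.
Inner input = (K'⊕ipad) ∥ m = 32 0f 36 36 36 36 ∥ 2f 7b 56 f6 e8.
Inner hash: sum = 50+15+54+54+54+54+47+123+86+246+232 = 1015 → 03 f7.
Outer input = (K'⊕opad) ∥ inner = 58 65 5c 5c 5c 5c ∥ 03 f7.
Outer hash (tag): sum = 88+101+92+92+92+92+3+247 = 807 → 03 27.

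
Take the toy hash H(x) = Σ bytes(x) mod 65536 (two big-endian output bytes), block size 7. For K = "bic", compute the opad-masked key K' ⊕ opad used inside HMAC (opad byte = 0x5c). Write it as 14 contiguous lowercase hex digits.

Key "bic" = 62 69 63 is 3 bytes ≤ B = 7; zero-pad to 7 bytes: K' = 62 69 63 00 00 00 00.
XOR each byte with 0x5c: 62⊕5c=3e, 69⊕5c=35, 63⊕5c=3f, 00⊕5c=5c, 00⊕5c=5c, 00⊕5c=5c, 00⊕5c=5c.

3e353f5c5c5c5c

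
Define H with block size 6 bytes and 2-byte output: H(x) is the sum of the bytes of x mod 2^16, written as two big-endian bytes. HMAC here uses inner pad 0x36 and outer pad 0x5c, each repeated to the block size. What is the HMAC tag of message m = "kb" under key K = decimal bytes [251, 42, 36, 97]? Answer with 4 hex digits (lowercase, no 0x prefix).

Key decimal bytes [251, 42, 36, 97] = fb 2a 24 61 is 4 bytes ≤ B = 6; zero-pad to 6 bytes: K' = fb 2a 24 61 00 00.
K' ⊕ ipad = cd 1c 12 57 36 36.  K' ⊕ opad = a7 76 78 3d 5c 5c.
Inner input = (K'⊕ipad) ∥ m = cd 1c 12 57 36 36 ∥ 6b 62.
Inner hash: sum = 205+28+18+87+54+54+107+98 = 651 → 02 8b.
Outer input = (K'⊕opad) ∥ inner = a7 76 78 3d 5c 5c ∥ 02 8b.
Outer hash (tag): sum = 167+118+120+61+92+92+2+139 = 791 → 03 17.

0317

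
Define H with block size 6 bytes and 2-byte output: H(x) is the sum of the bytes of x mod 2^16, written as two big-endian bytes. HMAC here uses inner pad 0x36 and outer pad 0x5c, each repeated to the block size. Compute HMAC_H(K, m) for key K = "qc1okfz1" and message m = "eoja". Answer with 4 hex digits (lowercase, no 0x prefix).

02ee

Key "qc1okfz1" = 71 63 31 6f 6b 66 7a 31 is 8 bytes > B = 6, so hash it first: H(key) = 02 f0, then zero-pad to 6 bytes: K' = 02 f0 00 00 00 00.
K' ⊕ ipad = 34 c6 36 36 36 36.  K' ⊕ opad = 5e ac 5c 5c 5c 5c.
Inner input = (K'⊕ipad) ∥ m = 34 c6 36 36 36 36 ∥ 65 6f 6a 61.
Inner hash: sum = 52+198+54+54+54+54+101+111+106+97 = 881 → 03 71.
Outer input = (K'⊕opad) ∥ inner = 5e ac 5c 5c 5c 5c ∥ 03 71.
Outer hash (tag): sum = 94+172+92+92+92+92+3+113 = 750 → 02 ee.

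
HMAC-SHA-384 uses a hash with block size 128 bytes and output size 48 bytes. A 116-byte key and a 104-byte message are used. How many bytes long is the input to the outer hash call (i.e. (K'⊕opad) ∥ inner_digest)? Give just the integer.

Key is 116 ≤ 128 bytes, zero-padded: |K'| = 128.
Outer input = (K'⊕opad) ∥ H(inner) → 128 + 48 = 176 bytes.

176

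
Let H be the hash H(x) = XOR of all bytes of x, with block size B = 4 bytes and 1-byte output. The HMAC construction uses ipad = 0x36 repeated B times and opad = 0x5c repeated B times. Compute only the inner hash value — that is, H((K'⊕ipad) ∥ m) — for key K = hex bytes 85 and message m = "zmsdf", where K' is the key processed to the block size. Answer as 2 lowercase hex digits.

e3

Key hex bytes 85 is 1 byte ≤ B = 4; zero-pad to 4 bytes: K' = 85 00 00 00.
K' ⊕ ipad = b3 36 36 36.
Inner input = b3 36 36 36 ∥ 7a 6d 73 64 66.
Inner hash: XOR b3⊕36⊕36⊕36⊕7a⊕6d⊕73⊕64⊕66 = e3.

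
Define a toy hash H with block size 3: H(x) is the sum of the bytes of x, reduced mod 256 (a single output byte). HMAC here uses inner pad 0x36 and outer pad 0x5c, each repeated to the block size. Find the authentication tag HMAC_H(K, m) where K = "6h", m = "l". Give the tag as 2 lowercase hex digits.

Key "6h" = 36 68 is 2 bytes ≤ B = 3; zero-pad to 3 bytes: K' = 36 68 00.
K' ⊕ ipad = 00 5e 36.  K' ⊕ opad = 6a 34 5c.
Inner input = (K'⊕ipad) ∥ m = 00 5e 36 ∥ 6c.
Inner hash: sum = 0+94+54+108 = 256; mod 256 = 0 → 00.
Outer input = (K'⊕opad) ∥ inner = 6a 34 5c ∥ 00.
Outer hash (tag): sum = 106+52+92+0 = 250 → fa.

fa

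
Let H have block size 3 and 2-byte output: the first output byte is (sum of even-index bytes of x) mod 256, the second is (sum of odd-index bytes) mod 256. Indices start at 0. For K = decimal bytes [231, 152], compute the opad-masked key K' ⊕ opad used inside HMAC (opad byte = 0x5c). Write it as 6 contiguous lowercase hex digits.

bbc45c

Key decimal bytes [231, 152] = e7 98 is 2 bytes ≤ B = 3; zero-pad to 3 bytes: K' = e7 98 00.
XOR each byte with 0x5c: e7⊕5c=bb, 98⊕5c=c4, 00⊕5c=5c.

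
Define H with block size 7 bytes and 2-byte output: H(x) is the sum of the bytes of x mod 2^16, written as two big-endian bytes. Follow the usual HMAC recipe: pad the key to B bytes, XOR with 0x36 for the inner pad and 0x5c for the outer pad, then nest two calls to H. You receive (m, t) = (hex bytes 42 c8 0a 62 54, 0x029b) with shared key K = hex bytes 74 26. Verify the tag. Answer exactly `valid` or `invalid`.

Key hex bytes 74 26 is 2 bytes ≤ B = 7; zero-pad to 7 bytes: K' = 74 26 00 00 00 00 00.
K' ⊕ ipad = 42 10 36 36 36 36 36; K' ⊕ opad = 28 7a 5c 5c 5c 5c 5c.
Inner hash: sum = 66+16+54+54+54+54+54+66+200+10+98+84 = 810 → 03 2a.
Outer hash (recomputed tag): sum = 40+122+92+92+92+92+92+3+42 = 667 → 02 9b.
Recomputed tag = 029b; claimed = 029b → match.

valid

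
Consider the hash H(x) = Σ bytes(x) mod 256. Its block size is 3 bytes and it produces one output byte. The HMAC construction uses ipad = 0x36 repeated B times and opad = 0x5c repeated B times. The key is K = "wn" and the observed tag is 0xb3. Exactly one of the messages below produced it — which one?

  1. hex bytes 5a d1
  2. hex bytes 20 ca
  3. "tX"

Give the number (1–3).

Key "wn" = 77 6e is 2 bytes ≤ B = 3; zero-pad to 3 bytes: K' = 77 6e 00.
K' ⊕ ipad = 41 58 36; K' ⊕ opad = 2b 32 5c.
m1: inner = H(41 58 36 5a d1) = fa; tag = H(2b 32 5c fa) = b3 ← matches
m2: inner = H(41 58 36 20 ca) = b9; tag = H(2b 32 5c b9) = 72
m3: inner = H(41 58 36 74 58) = 9b; tag = H(2b 32 5c 9b) = 54

1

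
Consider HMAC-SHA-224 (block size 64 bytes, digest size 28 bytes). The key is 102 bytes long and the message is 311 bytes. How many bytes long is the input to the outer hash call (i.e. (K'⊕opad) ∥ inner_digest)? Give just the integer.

92

Key is 102 > 64 bytes, so it is hashed to 28 bytes then zero-padded to 64: |K'| = 64.
Outer input = (K'⊕opad) ∥ H(inner) → 64 + 28 = 92 bytes.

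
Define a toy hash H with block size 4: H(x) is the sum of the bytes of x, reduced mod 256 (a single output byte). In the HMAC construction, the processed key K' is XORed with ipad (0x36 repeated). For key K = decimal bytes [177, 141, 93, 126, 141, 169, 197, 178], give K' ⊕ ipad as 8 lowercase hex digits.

Key decimal bytes [177, 141, 93, 126, 141, 169, 197, 178] = b1 8d 5d 7e 8d a9 c5 b2 is 8 bytes > B = 4, so hash it first: H(key) = c6, then zero-pad to 4 bytes: K' = c6 00 00 00.
XOR each byte with 0x36: c6⊕36=f0, 00⊕36=36, 00⊕36=36, 00⊕36=36.

f0363636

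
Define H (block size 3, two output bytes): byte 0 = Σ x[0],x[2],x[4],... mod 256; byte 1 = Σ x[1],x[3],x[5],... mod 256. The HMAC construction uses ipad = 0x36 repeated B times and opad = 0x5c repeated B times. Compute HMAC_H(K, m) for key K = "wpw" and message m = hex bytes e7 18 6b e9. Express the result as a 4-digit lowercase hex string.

Key "wpw" = 77 70 77 is exactly B = 3 bytes: K' = 77 70 77.
K' ⊕ ipad = 41 46 41.  K' ⊕ opad = 2b 2c 2b.
Inner input = (K'⊕ipad) ∥ m = 41 46 41 ∥ e7 18 6b e9.
Inner hash: even-index sum = 387 mod 256 = 131; odd-index sum = 408 mod 256 = 152 → 83 98.
Outer input = (K'⊕opad) ∥ inner = 2b 2c 2b ∥ 83 98.
Outer hash (tag): even-index sum = 238 mod 256 = 238; odd-index sum = 175 mod 256 = 175 → ee af.

eeaf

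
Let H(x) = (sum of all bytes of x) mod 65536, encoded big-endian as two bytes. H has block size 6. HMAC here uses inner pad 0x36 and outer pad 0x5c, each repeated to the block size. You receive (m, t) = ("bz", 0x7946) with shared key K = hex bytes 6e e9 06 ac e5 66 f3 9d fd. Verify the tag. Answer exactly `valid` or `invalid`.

Key hex bytes 6e e9 06 ac e5 66 f3 9d fd is 9 bytes > B = 6, so hash it first: H(key) = 05 e1, then zero-pad to 6 bytes: K' = 05 e1 00 00 00 00.
K' ⊕ ipad = 33 d7 36 36 36 36; K' ⊕ opad = 59 bd 5c 5c 5c 5c.
Inner hash: sum = 51+215+54+54+54+54+98+122 = 702 → 02 be.
Outer hash (recomputed tag): sum = 89+189+92+92+92+92+2+190 = 838 → 03 46.
Recomputed tag = 0346; claimed = 7946 → mismatch.

invalid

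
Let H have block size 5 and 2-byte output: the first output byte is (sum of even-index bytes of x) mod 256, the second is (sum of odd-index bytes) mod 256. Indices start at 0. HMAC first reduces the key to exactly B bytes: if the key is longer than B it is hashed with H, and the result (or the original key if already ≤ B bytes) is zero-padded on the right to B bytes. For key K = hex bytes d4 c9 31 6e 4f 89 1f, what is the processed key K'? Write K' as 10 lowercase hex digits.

73c0000000

|K| = 7 > B = 5, so first hash the key.
H(K): even-index sum = 371 mod 256 = 115; odd-index sum = 448 mod 256 = 192 → 73 c0.
Zero-pad H(K) = 73 c0 to 5 bytes: K' = 73 c0 00 00 00.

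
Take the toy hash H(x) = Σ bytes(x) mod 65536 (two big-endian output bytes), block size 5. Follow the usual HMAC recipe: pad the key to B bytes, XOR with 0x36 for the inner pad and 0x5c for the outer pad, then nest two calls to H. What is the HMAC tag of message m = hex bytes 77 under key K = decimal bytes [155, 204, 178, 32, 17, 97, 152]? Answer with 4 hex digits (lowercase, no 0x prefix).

0256

Key decimal bytes [155, 204, 178, 32, 17, 97, 152] = 9b cc b2 20 11 61 98 is 7 bytes > B = 5, so hash it first: H(key) = 03 43, then zero-pad to 5 bytes: K' = 03 43 00 00 00.
K' ⊕ ipad = 35 75 36 36 36.  K' ⊕ opad = 5f 1f 5c 5c 5c.
Inner input = (K'⊕ipad) ∥ m = 35 75 36 36 36 ∥ 77.
Inner hash: sum = 53+117+54+54+54+119 = 451 → 01 c3.
Outer input = (K'⊕opad) ∥ inner = 5f 1f 5c 5c 5c ∥ 01 c3.
Outer hash (tag): sum = 95+31+92+92+92+1+195 = 598 → 02 56.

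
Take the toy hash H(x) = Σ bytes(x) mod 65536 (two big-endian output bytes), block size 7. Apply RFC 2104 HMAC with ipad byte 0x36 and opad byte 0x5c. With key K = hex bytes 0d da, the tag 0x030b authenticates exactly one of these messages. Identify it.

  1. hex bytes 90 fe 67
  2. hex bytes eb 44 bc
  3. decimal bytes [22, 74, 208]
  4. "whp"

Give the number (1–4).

Key hex bytes 0d da is 2 bytes ≤ B = 7; zero-pad to 7 bytes: K' = 0d da 00 00 00 00 00.
K' ⊕ ipad = 3b ec 36 36 36 36 36; K' ⊕ opad = 51 86 5c 5c 5c 5c 5c.
m1: inner = H(3b ec 36 36 36 36 36 90 fe 67) = 04 2a; tag = H(51 86 5c 5c 5c 5c 5c 04 2a) = 02d1
m2: inner = H(3b ec 36 36 36 36 36 eb 44 bc) = 04 20; tag = H(51 86 5c 5c 5c 5c 5c 04 20) = 02c7
m3: inner = H(3b ec 36 36 36 36 36 16 4a d0) = 03 65; tag = H(51 86 5c 5c 5c 5c 5c 03 65) = 030b ← matches
m4: inner = H(3b ec 36 36 36 36 36 77 68 70) = 03 84; tag = H(51 86 5c 5c 5c 5c 5c 03 84) = 032a

3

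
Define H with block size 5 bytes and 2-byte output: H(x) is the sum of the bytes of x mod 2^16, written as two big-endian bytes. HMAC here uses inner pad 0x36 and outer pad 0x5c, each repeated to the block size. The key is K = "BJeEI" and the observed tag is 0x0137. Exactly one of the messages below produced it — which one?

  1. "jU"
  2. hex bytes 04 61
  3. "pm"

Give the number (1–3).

Key "BJeEI" = 42 4a 65 45 49 is exactly B = 5 bytes: K' = 42 4a 65 45 49.
K' ⊕ ipad = 74 7c 53 73 7f; K' ⊕ opad = 1e 16 39 19 15.
m1: inner = H(74 7c 53 73 7f 6a 55) = 02 f4; tag = H(1e 16 39 19 15 02 f4) = 0191
m2: inner = H(74 7c 53 73 7f 04 61) = 02 9a; tag = H(1e 16 39 19 15 02 9a) = 0137 ← matches
m3: inner = H(74 7c 53 73 7f 70 6d) = 03 12; tag = H(1e 16 39 19 15 03 12) = 00b0

2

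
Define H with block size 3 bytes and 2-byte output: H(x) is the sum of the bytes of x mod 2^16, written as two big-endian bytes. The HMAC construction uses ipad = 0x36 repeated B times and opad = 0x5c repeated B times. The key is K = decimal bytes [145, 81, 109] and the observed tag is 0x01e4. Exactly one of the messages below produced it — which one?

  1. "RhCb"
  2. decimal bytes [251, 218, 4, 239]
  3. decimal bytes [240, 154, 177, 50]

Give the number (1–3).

Key decimal bytes [145, 81, 109] = 91 51 6d is exactly B = 3 bytes: K' = 91 51 6d.
K' ⊕ ipad = a7 67 5b; K' ⊕ opad = cd 0d 31.
m1: inner = H(a7 67 5b 52 68 43 62) = 02 c8; tag = H(cd 0d 31 02 c8) = 01d5
m2: inner = H(a7 67 5b fb da 04 ef) = 04 31; tag = H(cd 0d 31 04 31) = 0140
m3: inner = H(a7 67 5b f0 9a b1 32) = 03 d6; tag = H(cd 0d 31 03 d6) = 01e4 ← matches

3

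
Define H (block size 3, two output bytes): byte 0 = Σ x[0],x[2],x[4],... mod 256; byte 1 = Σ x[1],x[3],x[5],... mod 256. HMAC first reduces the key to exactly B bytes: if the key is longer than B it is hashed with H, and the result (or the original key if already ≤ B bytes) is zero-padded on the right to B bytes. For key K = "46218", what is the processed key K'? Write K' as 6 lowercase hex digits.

9e6700

|K| = 5 > B = 3, so first hash the key.
H(K): even-index sum = 158 mod 256 = 158; odd-index sum = 103 mod 256 = 103 → 9e 67.
Zero-pad H(K) = 9e 67 to 3 bytes: K' = 9e 67 00.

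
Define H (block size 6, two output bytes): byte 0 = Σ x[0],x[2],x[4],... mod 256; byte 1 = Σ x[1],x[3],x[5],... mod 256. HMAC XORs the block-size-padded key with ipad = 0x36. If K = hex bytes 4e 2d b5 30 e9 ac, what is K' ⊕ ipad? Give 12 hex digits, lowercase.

781b8306df9a

Key hex bytes 4e 2d b5 30 e9 ac is exactly B = 6 bytes: K' = 4e 2d b5 30 e9 ac.
XOR each byte with 0x36: 4e⊕36=78, 2d⊕36=1b, b5⊕36=83, 30⊕36=06, e9⊕36=df, ac⊕36=9a.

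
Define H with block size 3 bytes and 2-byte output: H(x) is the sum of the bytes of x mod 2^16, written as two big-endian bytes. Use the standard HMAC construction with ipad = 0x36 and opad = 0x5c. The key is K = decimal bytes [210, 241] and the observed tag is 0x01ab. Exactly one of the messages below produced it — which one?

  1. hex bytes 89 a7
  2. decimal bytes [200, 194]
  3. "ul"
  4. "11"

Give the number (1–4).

Key decimal bytes [210, 241] = d2 f1 is 2 bytes ≤ B = 3; zero-pad to 3 bytes: K' = d2 f1 00.
K' ⊕ ipad = e4 c7 36; K' ⊕ opad = 8e ad 5c.
m1: inner = H(e4 c7 36 89 a7) = 03 11; tag = H(8e ad 5c 03 11) = 01ab ← matches
m2: inner = H(e4 c7 36 c8 c2) = 03 6b; tag = H(8e ad 5c 03 6b) = 0205
m3: inner = H(e4 c7 36 75 6c) = 02 c2; tag = H(8e ad 5c 02 c2) = 025b
m4: inner = H(e4 c7 36 31 31) = 02 43; tag = H(8e ad 5c 02 43) = 01dc

1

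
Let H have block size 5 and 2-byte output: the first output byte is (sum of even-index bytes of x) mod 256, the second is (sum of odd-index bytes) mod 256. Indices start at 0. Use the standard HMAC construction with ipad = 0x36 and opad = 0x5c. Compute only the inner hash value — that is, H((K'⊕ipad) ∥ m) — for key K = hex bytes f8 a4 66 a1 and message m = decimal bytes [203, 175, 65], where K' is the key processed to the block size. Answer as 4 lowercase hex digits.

Key hex bytes f8 a4 66 a1 is 4 bytes ≤ B = 5; zero-pad to 5 bytes: K' = f8 a4 66 a1 00.
K' ⊕ ipad = ce 92 50 97 36.
Inner input = ce 92 50 97 36 ∥ cb af 41.
Inner hash: even-index sum = 515 mod 256 = 3; odd-index sum = 565 mod 256 = 53 → 03 35.

0335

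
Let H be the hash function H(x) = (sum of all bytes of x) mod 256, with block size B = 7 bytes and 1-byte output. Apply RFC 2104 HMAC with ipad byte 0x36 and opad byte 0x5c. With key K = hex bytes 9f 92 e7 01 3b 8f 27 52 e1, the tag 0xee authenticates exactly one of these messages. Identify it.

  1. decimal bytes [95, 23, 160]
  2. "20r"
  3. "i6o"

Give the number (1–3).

Key hex bytes 9f 92 e7 01 3b 8f 27 52 e1 is 9 bytes > B = 7, so hash it first: H(key) = 3d, then zero-pad to 7 bytes: K' = 3d 00 00 00 00 00 00.
K' ⊕ ipad = 0b 36 36 36 36 36 36; K' ⊕ opad = 61 5c 5c 5c 5c 5c 5c.
m1: inner = H(0b 36 36 36 36 36 36 5f 17 a0) = 65; tag = H(61 5c 5c 5c 5c 5c 5c 65) = ee ← matches
m2: inner = H(0b 36 36 36 36 36 36 32 30 72) = 23; tag = H(61 5c 5c 5c 5c 5c 5c 23) = ac
m3: inner = H(0b 36 36 36 36 36 36 69 36 6f) = 5d; tag = H(61 5c 5c 5c 5c 5c 5c 5d) = e6

1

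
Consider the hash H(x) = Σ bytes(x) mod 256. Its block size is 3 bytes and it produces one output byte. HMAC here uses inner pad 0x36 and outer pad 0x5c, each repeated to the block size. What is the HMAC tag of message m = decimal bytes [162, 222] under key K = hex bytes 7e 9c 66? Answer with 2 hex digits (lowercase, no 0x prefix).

Key hex bytes 7e 9c 66 is exactly B = 3 bytes: K' = 7e 9c 66.
K' ⊕ ipad = 48 aa 50.  K' ⊕ opad = 22 c0 3a.
Inner input = (K'⊕ipad) ∥ m = 48 aa 50 ∥ a2 de.
Inner hash: sum = 72+170+80+162+222 = 706; mod 256 = 194 → c2.
Outer input = (K'⊕opad) ∥ inner = 22 c0 3a ∥ c2.
Outer hash (tag): sum = 34+192+58+194 = 478; mod 256 = 222 → de.

de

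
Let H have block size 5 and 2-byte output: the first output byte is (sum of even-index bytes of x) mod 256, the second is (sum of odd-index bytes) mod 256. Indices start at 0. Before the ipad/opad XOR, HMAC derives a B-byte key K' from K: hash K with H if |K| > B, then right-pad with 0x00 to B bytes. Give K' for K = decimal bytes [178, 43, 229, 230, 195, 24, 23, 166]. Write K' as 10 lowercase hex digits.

71cf000000

|K| = 8 > B = 5, so first hash the key.
H(K): even-index sum = 625 mod 256 = 113; odd-index sum = 463 mod 256 = 207 → 71 cf.
Zero-pad H(K) = 71 cf to 5 bytes: K' = 71 cf 00 00 00.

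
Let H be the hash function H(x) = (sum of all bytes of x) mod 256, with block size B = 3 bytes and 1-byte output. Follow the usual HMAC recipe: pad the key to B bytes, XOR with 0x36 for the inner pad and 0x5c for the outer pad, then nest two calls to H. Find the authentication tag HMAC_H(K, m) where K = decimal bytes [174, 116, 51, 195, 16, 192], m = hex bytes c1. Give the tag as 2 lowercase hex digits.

Key decimal bytes [174, 116, 51, 195, 16, 192] = ae 74 33 c3 10 c0 is 6 bytes > B = 3, so hash it first: H(key) = e8, then zero-pad to 3 bytes: K' = e8 00 00.
K' ⊕ ipad = de 36 36.  K' ⊕ opad = b4 5c 5c.
Inner input = (K'⊕ipad) ∥ m = de 36 36 ∥ c1.
Inner hash: sum = 222+54+54+193 = 523; mod 256 = 11 → 0b.
Outer input = (K'⊕opad) ∥ inner = b4 5c 5c ∥ 0b.
Outer hash (tag): sum = 180+92+92+11 = 375; mod 256 = 119 → 77.

77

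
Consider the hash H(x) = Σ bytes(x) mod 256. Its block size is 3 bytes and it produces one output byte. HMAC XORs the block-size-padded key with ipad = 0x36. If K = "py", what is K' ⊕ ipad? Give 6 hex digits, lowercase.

464f36

Key "py" = 70 79 is 2 bytes ≤ B = 3; zero-pad to 3 bytes: K' = 70 79 00.
XOR each byte with 0x36: 70⊕36=46, 79⊕36=4f, 00⊕36=36.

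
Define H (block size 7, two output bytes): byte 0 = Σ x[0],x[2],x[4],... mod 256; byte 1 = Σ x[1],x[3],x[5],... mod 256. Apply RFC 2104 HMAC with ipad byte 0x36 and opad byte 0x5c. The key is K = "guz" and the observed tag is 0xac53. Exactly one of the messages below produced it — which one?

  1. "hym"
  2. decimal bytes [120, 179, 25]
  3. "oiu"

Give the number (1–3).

Key "guz" = 67 75 7a is 3 bytes ≤ B = 7; zero-pad to 7 bytes: K' = 67 75 7a 00 00 00 00.
K' ⊕ ipad = 51 43 4c 36 36 36 36; K' ⊕ opad = 3b 29 26 5c 5c 5c 5c.
m1: inner = H(51 43 4c 36 36 36 36 68 79 6d) = 82 84; tag = H(3b 29 26 5c 5c 5c 5c 82 84) = 9d63
m2: inner = H(51 43 4c 36 36 36 36 78 b3 19) = bc 40; tag = H(3b 29 26 5c 5c 5c 5c bc 40) = 599d
m3: inner = H(51 43 4c 36 36 36 36 6f 69 75) = 72 93; tag = H(3b 29 26 5c 5c 5c 5c 72 93) = ac53 ← matches

3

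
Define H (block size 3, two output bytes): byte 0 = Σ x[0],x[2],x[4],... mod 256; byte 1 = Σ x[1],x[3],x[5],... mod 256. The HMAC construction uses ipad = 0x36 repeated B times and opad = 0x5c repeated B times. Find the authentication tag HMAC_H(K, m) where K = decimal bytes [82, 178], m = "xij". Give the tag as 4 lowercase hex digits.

Key decimal bytes [82, 178] = 52 b2 is 2 bytes ≤ B = 3; zero-pad to 3 bytes: K' = 52 b2 00.
K' ⊕ ipad = 64 84 36.  K' ⊕ opad = 0e ee 5c.
Inner input = (K'⊕ipad) ∥ m = 64 84 36 ∥ 78 69 6a.
Inner hash: even-index sum = 259 mod 256 = 3; odd-index sum = 358 mod 256 = 102 → 03 66.
Outer input = (K'⊕opad) ∥ inner = 0e ee 5c ∥ 03 66.
Outer hash (tag): even-index sum = 208 mod 256 = 208; odd-index sum = 241 mod 256 = 241 → d0 f1.

d0f1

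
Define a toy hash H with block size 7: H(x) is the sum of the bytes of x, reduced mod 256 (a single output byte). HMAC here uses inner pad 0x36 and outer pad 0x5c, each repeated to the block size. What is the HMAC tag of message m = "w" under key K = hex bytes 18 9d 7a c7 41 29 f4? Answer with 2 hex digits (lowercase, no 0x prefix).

Key hex bytes 18 9d 7a c7 41 29 f4 is exactly B = 7 bytes: K' = 18 9d 7a c7 41 29 f4.
K' ⊕ ipad = 2e ab 4c f1 77 1f c2.  K' ⊕ opad = 44 c1 26 9b 1d 75 a8.
Inner input = (K'⊕ipad) ∥ m = 2e ab 4c f1 77 1f c2 ∥ 77.
Inner hash: sum = 46+171+76+241+119+31+194+119 = 997; mod 256 = 229 → e5.
Outer input = (K'⊕opad) ∥ inner = 44 c1 26 9b 1d 75 a8 ∥ e5.
Outer hash (tag): sum = 68+193+38+155+29+117+168+229 = 997; mod 256 = 229 → e5.

e5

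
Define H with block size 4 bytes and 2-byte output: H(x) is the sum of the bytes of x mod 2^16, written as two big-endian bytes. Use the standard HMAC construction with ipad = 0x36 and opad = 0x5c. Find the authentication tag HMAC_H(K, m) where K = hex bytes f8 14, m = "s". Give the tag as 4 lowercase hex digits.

0274

Key hex bytes f8 14 is 2 bytes ≤ B = 4; zero-pad to 4 bytes: K' = f8 14 00 00.
K' ⊕ ipad = ce 22 36 36.  K' ⊕ opad = a4 48 5c 5c.
Inner input = (K'⊕ipad) ∥ m = ce 22 36 36 ∥ 73.
Inner hash: sum = 206+34+54+54+115 = 463 → 01 cf.
Outer input = (K'⊕opad) ∥ inner = a4 48 5c 5c ∥ 01 cf.
Outer hash (tag): sum = 164+72+92+92+1+207 = 628 → 02 74.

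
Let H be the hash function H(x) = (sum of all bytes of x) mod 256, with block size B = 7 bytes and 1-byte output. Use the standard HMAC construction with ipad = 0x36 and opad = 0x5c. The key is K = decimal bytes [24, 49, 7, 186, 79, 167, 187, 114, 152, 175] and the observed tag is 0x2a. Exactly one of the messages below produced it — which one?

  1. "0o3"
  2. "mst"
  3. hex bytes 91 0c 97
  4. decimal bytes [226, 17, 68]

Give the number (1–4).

2

Key decimal bytes [24, 49, 7, 186, 79, 167, 187, 114, 152, 175] = 18 31 07 ba 4f a7 bb 72 98 af is 10 bytes > B = 7, so hash it first: H(key) = 74, then zero-pad to 7 bytes: K' = 74 00 00 00 00 00 00.
K' ⊕ ipad = 42 36 36 36 36 36 36; K' ⊕ opad = 28 5c 5c 5c 5c 5c 5c.
m1: inner = H(42 36 36 36 36 36 36 30 6f 33) = 58; tag = H(28 5c 5c 5c 5c 5c 5c 58) = a8
m2: inner = H(42 36 36 36 36 36 36 6d 73 74) = da; tag = H(28 5c 5c 5c 5c 5c 5c da) = 2a ← matches
m3: inner = H(42 36 36 36 36 36 36 91 0c 97) = ba; tag = H(28 5c 5c 5c 5c 5c 5c ba) = 0a
m4: inner = H(42 36 36 36 36 36 36 e2 11 44) = bd; tag = H(28 5c 5c 5c 5c 5c 5c bd) = 0d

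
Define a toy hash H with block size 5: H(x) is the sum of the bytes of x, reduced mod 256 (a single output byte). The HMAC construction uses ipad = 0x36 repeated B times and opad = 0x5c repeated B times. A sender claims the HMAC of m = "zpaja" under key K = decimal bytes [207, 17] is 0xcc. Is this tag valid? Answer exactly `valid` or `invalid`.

Key decimal bytes [207, 17] = cf 11 is 2 bytes ≤ B = 5; zero-pad to 5 bytes: K' = cf 11 00 00 00.
K' ⊕ ipad = f9 27 36 36 36; K' ⊕ opad = 93 4d 5c 5c 5c.
Inner hash: sum = 249+39+54+54+54+122+112+97+106+97 = 984; mod 256 = 216 → d8.
Outer hash (recomputed tag): sum = 147+77+92+92+92+216 = 716; mod 256 = 204 → cc.
Recomputed tag = cc; claimed = cc → match.

valid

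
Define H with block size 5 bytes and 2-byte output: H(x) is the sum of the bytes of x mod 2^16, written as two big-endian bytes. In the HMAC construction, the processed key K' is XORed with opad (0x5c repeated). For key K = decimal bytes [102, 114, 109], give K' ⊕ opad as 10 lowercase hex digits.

3a2e315c5c

Key decimal bytes [102, 114, 109] = 66 72 6d is 3 bytes ≤ B = 5; zero-pad to 5 bytes: K' = 66 72 6d 00 00.
XOR each byte with 0x5c: 66⊕5c=3a, 72⊕5c=2e, 6d⊕5c=31, 00⊕5c=5c, 00⊕5c=5c.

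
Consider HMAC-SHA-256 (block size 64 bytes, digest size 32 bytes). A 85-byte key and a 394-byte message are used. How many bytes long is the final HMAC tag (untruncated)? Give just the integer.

32

The tag is one SHA-256 digest: 32 bytes.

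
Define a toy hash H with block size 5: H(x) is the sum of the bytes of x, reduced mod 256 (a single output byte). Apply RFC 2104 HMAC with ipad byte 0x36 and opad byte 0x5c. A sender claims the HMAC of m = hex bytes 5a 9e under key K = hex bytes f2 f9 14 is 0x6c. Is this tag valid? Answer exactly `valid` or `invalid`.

Key hex bytes f2 f9 14 is 3 bytes ≤ B = 5; zero-pad to 5 bytes: K' = f2 f9 14 00 00.
K' ⊕ ipad = c4 cf 22 36 36; K' ⊕ opad = ae a5 48 5c 5c.
Inner hash: sum = 196+207+34+54+54+90+158 = 793; mod 256 = 25 → 19.
Outer hash (recomputed tag): sum = 174+165+72+92+92+25 = 620; mod 256 = 108 → 6c.
Recomputed tag = 6c; claimed = 6c → match.

valid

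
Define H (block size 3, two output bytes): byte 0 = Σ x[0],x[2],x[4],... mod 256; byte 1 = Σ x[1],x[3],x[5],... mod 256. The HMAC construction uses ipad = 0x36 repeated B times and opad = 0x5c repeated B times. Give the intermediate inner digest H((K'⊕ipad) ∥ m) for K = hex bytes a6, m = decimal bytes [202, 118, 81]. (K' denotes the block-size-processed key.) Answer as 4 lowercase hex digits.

3c51

Key hex bytes a6 is 1 byte ≤ B = 3; zero-pad to 3 bytes: K' = a6 00 00.
K' ⊕ ipad = 90 36 36.
Inner input = 90 36 36 ∥ ca 76 51.
Inner hash: even-index sum = 316 mod 256 = 60; odd-index sum = 337 mod 256 = 81 → 3c 51.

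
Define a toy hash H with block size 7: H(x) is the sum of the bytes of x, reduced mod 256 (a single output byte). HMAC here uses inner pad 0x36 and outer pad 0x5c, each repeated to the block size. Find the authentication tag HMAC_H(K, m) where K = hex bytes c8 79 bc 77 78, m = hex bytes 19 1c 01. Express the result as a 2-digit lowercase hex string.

a8

Key hex bytes c8 79 bc 77 78 is 5 bytes ≤ B = 7; zero-pad to 7 bytes: K' = c8 79 bc 77 78 00 00.
K' ⊕ ipad = fe 4f 8a 41 4e 36 36.  K' ⊕ opad = 94 25 e0 2b 24 5c 5c.
Inner input = (K'⊕ipad) ∥ m = fe 4f 8a 41 4e 36 36 ∥ 19 1c 01.
Inner hash: sum = 254+79+138+65+78+54+54+25+28+1 = 776; mod 256 = 8 → 08.
Outer input = (K'⊕opad) ∥ inner = 94 25 e0 2b 24 5c 5c ∥ 08.
Outer hash (tag): sum = 148+37+224+43+36+92+92+8 = 680; mod 256 = 168 → a8.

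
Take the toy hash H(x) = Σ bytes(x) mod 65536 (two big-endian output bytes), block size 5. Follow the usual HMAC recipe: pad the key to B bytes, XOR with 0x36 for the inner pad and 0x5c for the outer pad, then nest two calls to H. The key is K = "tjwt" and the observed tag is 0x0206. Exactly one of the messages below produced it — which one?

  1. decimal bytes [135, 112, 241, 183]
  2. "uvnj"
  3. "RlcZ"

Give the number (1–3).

Key "tjwt" = 74 6a 77 74 is 4 bytes ≤ B = 5; zero-pad to 5 bytes: K' = 74 6a 77 74 00.
K' ⊕ ipad = 42 5c 41 42 36; K' ⊕ opad = 28 36 2b 28 5c.
m1: inner = H(42 5c 41 42 36 87 70 f1 b7) = 03 f6; tag = H(28 36 2b 28 5c 03 f6) = 0206 ← matches
m2: inner = H(42 5c 41 42 36 75 76 6e 6a) = 03 1a; tag = H(28 36 2b 28 5c 03 1a) = 012a
m3: inner = H(42 5c 41 42 36 52 6c 63 5a) = 02 d2; tag = H(28 36 2b 28 5c 02 d2) = 01e1

1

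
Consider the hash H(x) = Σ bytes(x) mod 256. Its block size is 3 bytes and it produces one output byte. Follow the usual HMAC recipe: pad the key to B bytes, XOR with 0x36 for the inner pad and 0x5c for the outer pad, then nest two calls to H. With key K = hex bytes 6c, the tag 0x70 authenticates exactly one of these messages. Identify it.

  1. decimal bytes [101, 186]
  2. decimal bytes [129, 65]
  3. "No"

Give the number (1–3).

2

Key hex bytes 6c is 1 byte ≤ B = 3; zero-pad to 3 bytes: K' = 6c 00 00.
K' ⊕ ipad = 5a 36 36; K' ⊕ opad = 30 5c 5c.
m1: inner = H(5a 36 36 65 ba) = e5; tag = H(30 5c 5c e5) = cd
m2: inner = H(5a 36 36 81 41) = 88; tag = H(30 5c 5c 88) = 70 ← matches
m3: inner = H(5a 36 36 4e 6f) = 83; tag = H(30 5c 5c 83) = 6b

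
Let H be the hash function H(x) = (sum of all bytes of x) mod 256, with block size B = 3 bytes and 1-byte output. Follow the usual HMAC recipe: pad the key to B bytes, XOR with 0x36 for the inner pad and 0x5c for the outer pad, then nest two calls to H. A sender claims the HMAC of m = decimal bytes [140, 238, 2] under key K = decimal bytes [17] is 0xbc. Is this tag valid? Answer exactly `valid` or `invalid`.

invalid

Key decimal bytes [17] = 11 is 1 byte ≤ B = 3; zero-pad to 3 bytes: K' = 11 00 00.
K' ⊕ ipad = 27 36 36; K' ⊕ opad = 4d 5c 5c.
Inner hash: sum = 39+54+54+140+238+2 = 527; mod 256 = 15 → 0f.
Outer hash (recomputed tag): sum = 77+92+92+15 = 276; mod 256 = 20 → 14.
Recomputed tag = 14; claimed = bc → mismatch.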